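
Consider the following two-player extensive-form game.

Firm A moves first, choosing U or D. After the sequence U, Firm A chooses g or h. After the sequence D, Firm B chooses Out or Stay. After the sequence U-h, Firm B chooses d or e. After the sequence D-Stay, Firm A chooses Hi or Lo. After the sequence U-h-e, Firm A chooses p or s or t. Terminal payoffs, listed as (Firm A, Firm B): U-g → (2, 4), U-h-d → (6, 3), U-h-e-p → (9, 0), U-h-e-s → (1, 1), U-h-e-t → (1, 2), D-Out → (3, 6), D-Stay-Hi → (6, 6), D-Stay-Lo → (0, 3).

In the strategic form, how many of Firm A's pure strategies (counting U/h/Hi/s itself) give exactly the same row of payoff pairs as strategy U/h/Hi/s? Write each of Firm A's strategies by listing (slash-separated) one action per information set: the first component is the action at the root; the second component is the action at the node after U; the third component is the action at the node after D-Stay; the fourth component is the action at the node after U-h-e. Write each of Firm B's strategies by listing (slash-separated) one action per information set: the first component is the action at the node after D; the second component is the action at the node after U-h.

Row for U/h/Hi/s (columns Out/d, Out/e, Stay/d, Stay/e): (6,3) (1,1) (6,3) (1,1).
Under U/h/Hi/s, Firm A's choice at the node after D-Stay can never be reached regardless of what Firm B does, so varying those choices leaves every outcome unchanged.
Holding the reachable choices fixed and varying the unreachable one freely already gives 2 equivalent strategies.
No other strategy reproduces this row, so those 2 are the full class: U/h/Hi/s, U/h/Lo/s.

2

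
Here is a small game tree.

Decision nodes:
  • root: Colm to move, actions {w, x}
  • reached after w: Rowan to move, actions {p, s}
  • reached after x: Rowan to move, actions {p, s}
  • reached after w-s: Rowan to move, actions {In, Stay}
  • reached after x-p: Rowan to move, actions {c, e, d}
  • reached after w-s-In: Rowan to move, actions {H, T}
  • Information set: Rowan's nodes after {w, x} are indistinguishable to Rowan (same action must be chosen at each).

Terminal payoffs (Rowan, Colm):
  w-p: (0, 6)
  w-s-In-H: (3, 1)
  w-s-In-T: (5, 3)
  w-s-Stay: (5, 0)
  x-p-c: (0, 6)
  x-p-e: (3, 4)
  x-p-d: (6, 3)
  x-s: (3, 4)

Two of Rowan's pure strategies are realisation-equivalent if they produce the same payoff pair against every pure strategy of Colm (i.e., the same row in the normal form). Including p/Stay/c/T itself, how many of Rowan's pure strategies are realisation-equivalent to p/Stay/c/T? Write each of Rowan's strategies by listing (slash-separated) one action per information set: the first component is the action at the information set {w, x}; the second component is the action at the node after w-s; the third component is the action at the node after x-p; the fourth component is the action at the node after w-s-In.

4

Row for p/Stay/c/T (columns w, x): (0,6) (0,6).
Under p/Stay/c/T, Rowan's choice at the node after w-s and at the node after w-s-In can never be reached regardless of what Colm does, so varying those choices leaves every outcome unchanged.
Holding the reachable choices fixed and varying the unreachable ones freely already gives 2 × 2 = 4 equivalent strategies.
No other strategy reproduces this row, so those 4 are the full class: p/In/c/H, p/In/c/T, p/Stay/c/H, p/Stay/c/T.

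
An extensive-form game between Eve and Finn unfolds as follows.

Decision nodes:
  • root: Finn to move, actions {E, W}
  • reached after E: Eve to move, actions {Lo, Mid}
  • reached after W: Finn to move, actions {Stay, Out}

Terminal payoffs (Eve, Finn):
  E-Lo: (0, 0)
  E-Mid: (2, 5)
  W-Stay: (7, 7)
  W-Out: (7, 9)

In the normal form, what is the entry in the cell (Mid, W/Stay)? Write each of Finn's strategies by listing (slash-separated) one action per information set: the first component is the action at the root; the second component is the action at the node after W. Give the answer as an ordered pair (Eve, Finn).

Trace the play path from the root:
  Finn plays W
  Finn plays Stay at [W]
→ terminal payoff (7, 7).
(Eve's choice at the node after E is never reached on this path, so it doesn't affect the outcome.)

(7, 7)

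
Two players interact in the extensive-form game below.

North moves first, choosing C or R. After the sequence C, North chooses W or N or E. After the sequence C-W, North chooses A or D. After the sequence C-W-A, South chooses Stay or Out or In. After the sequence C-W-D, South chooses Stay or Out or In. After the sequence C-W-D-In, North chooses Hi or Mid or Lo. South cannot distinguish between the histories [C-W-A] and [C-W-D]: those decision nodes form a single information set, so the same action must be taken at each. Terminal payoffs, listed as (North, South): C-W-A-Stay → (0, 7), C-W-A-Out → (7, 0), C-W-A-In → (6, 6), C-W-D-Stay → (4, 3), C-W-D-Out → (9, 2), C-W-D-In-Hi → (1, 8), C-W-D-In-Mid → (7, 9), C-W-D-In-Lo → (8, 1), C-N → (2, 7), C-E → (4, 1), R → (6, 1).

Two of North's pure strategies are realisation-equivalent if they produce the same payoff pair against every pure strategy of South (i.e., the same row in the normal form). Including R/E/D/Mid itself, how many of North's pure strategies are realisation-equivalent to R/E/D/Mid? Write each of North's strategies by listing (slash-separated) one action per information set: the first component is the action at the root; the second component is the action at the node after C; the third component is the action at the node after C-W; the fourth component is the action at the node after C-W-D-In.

18

Row for R/E/D/Mid (columns Stay, Out, In): (6,1) (6,1) (6,1).
Under R/E/D/Mid, North's choice at the node after C and at the node after C-W and at the node after C-W-D-In can never be reached regardless of what South does, so varying those choices leaves every outcome unchanged.
Holding the reachable choices fixed and varying the unreachable ones freely already gives 3 × 2 × 3 = 18 equivalent strategies.
No other strategy reproduces this row, so those 18 are the full class: R/W/A/Hi, R/W/A/Mid, R/W/A/Lo, R/W/D/Hi, R/W/D/Mid, R/W/D/Lo, R/N/A/Hi, R/N/A/Mid, R/N/A/Lo, R/N/D/Hi, R/N/D/Mid, R/N/D/Lo, R/E/A/Hi, R/E/A/Mid, R/E/A/Lo, R/E/D/Hi, R/E/D/Mid, R/E/D/Lo.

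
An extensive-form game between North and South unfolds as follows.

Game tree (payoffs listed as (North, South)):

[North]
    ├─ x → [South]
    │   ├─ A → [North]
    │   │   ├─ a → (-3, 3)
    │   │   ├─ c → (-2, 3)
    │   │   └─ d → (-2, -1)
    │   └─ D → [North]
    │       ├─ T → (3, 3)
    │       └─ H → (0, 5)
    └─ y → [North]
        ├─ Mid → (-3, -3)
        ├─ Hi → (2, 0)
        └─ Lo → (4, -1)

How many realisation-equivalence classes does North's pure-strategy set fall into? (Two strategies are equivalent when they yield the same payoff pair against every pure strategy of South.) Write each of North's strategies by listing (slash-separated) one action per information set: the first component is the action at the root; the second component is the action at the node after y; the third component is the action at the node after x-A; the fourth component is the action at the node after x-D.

North has 36 pure strategies: x/Mid/a/T, x/Mid/a/H, x/Mid/c/T, x/Mid/c/H, x/Mid/d/T, x/Mid/d/H, x/Hi/a/T, x/Hi/a/H, x/Hi/c/T, x/Hi/c/H, x/Hi/d/T, x/Hi/d/H, x/Lo/a/T, x/Lo/a/H, x/Lo/c/T, x/Lo/c/H, x/Lo/d/T, x/Lo/d/H, y/Mid/a/T, y/Mid/a/H, y/Mid/c/T, y/Mid/c/H, y/Mid/d/T, y/Mid/d/H, y/Hi/a/T, y/Hi/a/H, y/Hi/c/T, y/Hi/c/H, y/Hi/d/T, y/Hi/d/H, y/Lo/a/T, y/Lo/a/H, y/Lo/c/T, y/Lo/c/H, y/Lo/d/T, y/Lo/d/H. Columns: A, D.
{x/Mid/a/T, x/Hi/a/T, x/Lo/a/T} → row (-3,3) (3,3)
{x/Mid/a/H, x/Hi/a/H, x/Lo/a/H} → row (-3,3) (0,5)
{x/Mid/c/T, x/Hi/c/T, x/Lo/c/T} → row (-2,3) (3,3)
{x/Mid/c/H, x/Hi/c/H, x/Lo/c/H} → row (-2,3) (0,5)
{x/Mid/d/T, x/Hi/d/T, x/Lo/d/T} → row (-2,-1) (3,3)
{x/Mid/d/H, x/Hi/d/H, x/Lo/d/H} → row (-2,-1) (0,5)
{y/Mid/a/T, y/Mid/a/H, y/Mid/c/T, y/Mid/c/H, y/Mid/d/T, y/Mid/d/H} → row (-3,-3) (-3,-3)
{y/Hi/a/T, y/Hi/a/H, y/Hi/c/T, y/Hi/c/H, y/Hi/d/T, y/Hi/d/H} → row (2,0) (2,0)
{y/Lo/a/T, y/Lo/a/H, y/Lo/c/T, y/Lo/c/H, y/Lo/d/T, y/Lo/d/H} → row (4,-1) (4,-1)
That's 9 distinct rows out of 36 strategies.

9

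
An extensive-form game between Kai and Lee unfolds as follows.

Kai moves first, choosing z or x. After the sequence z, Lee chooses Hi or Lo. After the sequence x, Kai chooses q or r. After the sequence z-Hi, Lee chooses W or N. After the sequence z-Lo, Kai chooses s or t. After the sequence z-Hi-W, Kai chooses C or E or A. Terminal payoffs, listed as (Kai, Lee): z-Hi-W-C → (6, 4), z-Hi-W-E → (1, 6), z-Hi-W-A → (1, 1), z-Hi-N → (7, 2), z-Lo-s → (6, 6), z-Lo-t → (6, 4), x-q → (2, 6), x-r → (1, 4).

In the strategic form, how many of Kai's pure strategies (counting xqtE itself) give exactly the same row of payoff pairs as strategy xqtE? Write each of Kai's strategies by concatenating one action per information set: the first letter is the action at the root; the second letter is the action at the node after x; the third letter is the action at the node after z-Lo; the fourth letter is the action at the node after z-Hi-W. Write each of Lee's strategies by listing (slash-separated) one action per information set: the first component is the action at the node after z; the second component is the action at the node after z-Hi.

Row for xqtE (columns Hi/W, Hi/N, Lo/W, Lo/N): (2,6) (2,6) (2,6) (2,6).
Under xqtE, Kai's choice at the node after z-Lo and at the node after z-Hi-W can never be reached regardless of what Lee does, so varying those choices leaves every outcome unchanged.
Holding the reachable choices fixed and varying the unreachable ones freely already gives 2 × 3 = 6 equivalent strategies.
No other strategy reproduces this row, so those 6 are the full class: xqsC, xqsE, xqsA, xqtC, xqtE, xqtA.

6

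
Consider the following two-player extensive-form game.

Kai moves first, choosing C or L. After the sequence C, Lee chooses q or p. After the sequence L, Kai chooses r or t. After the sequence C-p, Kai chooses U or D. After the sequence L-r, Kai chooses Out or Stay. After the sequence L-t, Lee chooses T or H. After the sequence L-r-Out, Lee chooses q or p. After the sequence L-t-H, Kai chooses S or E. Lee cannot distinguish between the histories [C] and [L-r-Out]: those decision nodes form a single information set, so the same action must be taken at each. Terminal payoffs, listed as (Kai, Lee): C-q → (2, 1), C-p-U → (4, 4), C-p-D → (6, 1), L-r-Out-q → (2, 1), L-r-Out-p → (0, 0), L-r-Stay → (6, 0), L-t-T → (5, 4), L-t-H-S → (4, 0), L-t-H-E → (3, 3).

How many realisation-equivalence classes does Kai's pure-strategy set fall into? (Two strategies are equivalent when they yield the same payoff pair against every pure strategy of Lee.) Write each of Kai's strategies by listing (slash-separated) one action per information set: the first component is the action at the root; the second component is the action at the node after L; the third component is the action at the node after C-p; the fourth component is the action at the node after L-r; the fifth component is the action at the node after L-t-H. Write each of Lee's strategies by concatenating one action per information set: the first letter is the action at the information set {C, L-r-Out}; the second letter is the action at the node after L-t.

6

Kai has 32 pure strategies: C/r/U/Out/S, C/r/U/Out/E, C/r/U/Stay/S, C/r/U/Stay/E, C/r/D/Out/S, C/r/D/Out/E, C/r/D/Stay/S, C/r/D/Stay/E, C/t/U/Out/S, C/t/U/Out/E, C/t/U/Stay/S, C/t/U/Stay/E, C/t/D/Out/S, C/t/D/Out/E, C/t/D/Stay/S, C/t/D/Stay/E, L/r/U/Out/S, L/r/U/Out/E, L/r/U/Stay/S, L/r/U/Stay/E, L/r/D/Out/S, L/r/D/Out/E, L/r/D/Stay/S, L/r/D/Stay/E, L/t/U/Out/S, L/t/U/Out/E, L/t/U/Stay/S, L/t/U/Stay/E, L/t/D/Out/S, L/t/D/Out/E, L/t/D/Stay/S, L/t/D/Stay/E. Columns: qT, qH, pT, pH.
{C/r/U/Out/S, C/r/U/Out/E, C/r/U/Stay/S, C/r/U/Stay/E, C/t/U/Out/S, C/t/U/Out/E, C/t/U/Stay/S, C/t/U/Stay/E} → row (2,1) (2,1) (4,4) (4,4)
{C/r/D/Out/S, C/r/D/Out/E, C/r/D/Stay/S, C/r/D/Stay/E, C/t/D/Out/S, C/t/D/Out/E, C/t/D/Stay/S, C/t/D/Stay/E} → row (2,1) (2,1) (6,1) (6,1)
{L/r/U/Out/S, L/r/U/Out/E, L/r/D/Out/S, L/r/D/Out/E} → row (2,1) (2,1) (0,0) (0,0)
{L/r/U/Stay/S, L/r/U/Stay/E, L/r/D/Stay/S, L/r/D/Stay/E} → row (6,0) (6,0) (6,0) (6,0)
{L/t/U/Out/S, L/t/U/Stay/S, L/t/D/Out/S, L/t/D/Stay/S} → row (5,4) (4,0) (5,4) (4,0)
{L/t/U/Out/E, L/t/U/Stay/E, L/t/D/Out/E, L/t/D/Stay/E} → row (5,4) (3,3) (5,4) (3,3)
That's 6 distinct rows out of 32 strategies.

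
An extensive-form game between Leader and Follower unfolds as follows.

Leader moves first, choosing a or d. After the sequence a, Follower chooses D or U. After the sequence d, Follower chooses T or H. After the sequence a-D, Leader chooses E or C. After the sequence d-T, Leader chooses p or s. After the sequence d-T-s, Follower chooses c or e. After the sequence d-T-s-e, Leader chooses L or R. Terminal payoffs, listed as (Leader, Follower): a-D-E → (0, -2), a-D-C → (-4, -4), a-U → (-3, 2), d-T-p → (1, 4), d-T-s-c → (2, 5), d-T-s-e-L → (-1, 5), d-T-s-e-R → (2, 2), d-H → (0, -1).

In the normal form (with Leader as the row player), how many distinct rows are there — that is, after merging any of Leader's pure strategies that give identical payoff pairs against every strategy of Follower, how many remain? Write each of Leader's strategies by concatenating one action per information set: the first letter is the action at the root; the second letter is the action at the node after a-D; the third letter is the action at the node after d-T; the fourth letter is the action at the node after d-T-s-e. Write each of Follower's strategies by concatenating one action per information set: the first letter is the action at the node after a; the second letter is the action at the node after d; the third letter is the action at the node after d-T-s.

Leader has 16 pure strategies: aEpL, aEpR, aEsL, aEsR, aCpL, aCpR, aCsL, aCsR, dEpL, dEpR, dEsL, dEsR, dCpL, dCpR, dCsL, dCsR. Columns: DTc, DTe, DHc, DHe, UTc, UTe, UHc, UHe.
{aEpL, aEpR, aEsL, aEsR} → row (0,-2) (0,-2) (0,-2) (0,-2) (-3,2) (-3,2) (-3,2) (-3,2)
{aCpL, aCpR, aCsL, aCsR} → row (-4,-4) (-4,-4) (-4,-4) (-4,-4) (-3,2) (-3,2) (-3,2) (-3,2)
{dEpL, dEpR, dCpL, dCpR} → row (1,4) (1,4) (0,-1) (0,-1) (1,4) (1,4) (0,-1) (0,-1)
{dEsL, dCsL} → row (2,5) (-1,5) (0,-1) (0,-1) (2,5) (-1,5) (0,-1) (0,-1)
{dEsR, dCsR} → row (2,5) (2,2) (0,-1) (0,-1) (2,5) (2,2) (0,-1) (0,-1)
That's 5 distinct rows out of 16 strategies.

5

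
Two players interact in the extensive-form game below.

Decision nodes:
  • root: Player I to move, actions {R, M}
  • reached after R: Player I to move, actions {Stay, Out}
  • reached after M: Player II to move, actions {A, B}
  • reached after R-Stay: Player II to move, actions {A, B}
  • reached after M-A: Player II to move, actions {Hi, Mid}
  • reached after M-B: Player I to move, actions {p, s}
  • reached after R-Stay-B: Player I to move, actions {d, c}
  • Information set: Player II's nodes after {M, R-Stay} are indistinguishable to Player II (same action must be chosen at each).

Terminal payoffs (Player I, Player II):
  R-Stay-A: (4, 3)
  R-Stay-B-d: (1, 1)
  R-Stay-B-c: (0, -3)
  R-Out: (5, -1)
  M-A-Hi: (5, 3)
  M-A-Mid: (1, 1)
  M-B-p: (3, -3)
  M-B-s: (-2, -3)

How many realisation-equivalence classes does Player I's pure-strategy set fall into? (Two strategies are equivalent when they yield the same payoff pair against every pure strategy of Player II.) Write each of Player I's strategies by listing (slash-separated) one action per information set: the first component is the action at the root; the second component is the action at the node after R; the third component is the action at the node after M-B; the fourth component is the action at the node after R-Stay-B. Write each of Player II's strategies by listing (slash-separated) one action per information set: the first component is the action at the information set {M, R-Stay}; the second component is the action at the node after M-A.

Player I has 16 pure strategies: R/Stay/p/d, R/Stay/p/c, R/Stay/s/d, R/Stay/s/c, R/Out/p/d, R/Out/p/c, R/Out/s/d, R/Out/s/c, M/Stay/p/d, M/Stay/p/c, M/Stay/s/d, M/Stay/s/c, M/Out/p/d, M/Out/p/c, M/Out/s/d, M/Out/s/c. Columns: A/Hi, A/Mid, B/Hi, B/Mid.
{R/Stay/p/d, R/Stay/s/d} → row (4,3) (4,3) (1,1) (1,1)
{R/Stay/p/c, R/Stay/s/c} → row (4,3) (4,3) (0,-3) (0,-3)
{R/Out/p/d, R/Out/p/c, R/Out/s/d, R/Out/s/c} → row (5,-1) (5,-1) (5,-1) (5,-1)
{M/Stay/p/d, M/Stay/p/c, M/Out/p/d, M/Out/p/c} → row (5,3) (1,1) (3,-3) (3,-3)
{M/Stay/s/d, M/Stay/s/c, M/Out/s/d, M/Out/s/c} → row (5,3) (1,1) (-2,-3) (-2,-3)
That's 5 distinct rows out of 16 strategies.

5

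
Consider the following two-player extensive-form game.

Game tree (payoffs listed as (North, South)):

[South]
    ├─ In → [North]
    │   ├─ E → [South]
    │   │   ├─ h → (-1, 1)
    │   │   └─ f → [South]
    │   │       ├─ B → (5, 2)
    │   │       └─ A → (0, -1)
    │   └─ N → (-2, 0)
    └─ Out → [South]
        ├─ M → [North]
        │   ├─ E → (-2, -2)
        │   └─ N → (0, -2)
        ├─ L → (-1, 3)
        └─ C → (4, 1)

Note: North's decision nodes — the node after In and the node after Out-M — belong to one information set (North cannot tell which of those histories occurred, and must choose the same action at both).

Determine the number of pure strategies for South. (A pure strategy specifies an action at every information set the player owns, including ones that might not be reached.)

24

South owns the root with actions {In, Out} — two choices.
South owns the node after Out with actions {M, L, C} — three choices.
South owns the node after In-E with actions {h, f} — two choices.
South owns the node after In-E-f with actions {B, A} — two choices.
A pure strategy fixes one action at each information set independently, so the count is the product 2 × 3 × 2 × 2 = 24.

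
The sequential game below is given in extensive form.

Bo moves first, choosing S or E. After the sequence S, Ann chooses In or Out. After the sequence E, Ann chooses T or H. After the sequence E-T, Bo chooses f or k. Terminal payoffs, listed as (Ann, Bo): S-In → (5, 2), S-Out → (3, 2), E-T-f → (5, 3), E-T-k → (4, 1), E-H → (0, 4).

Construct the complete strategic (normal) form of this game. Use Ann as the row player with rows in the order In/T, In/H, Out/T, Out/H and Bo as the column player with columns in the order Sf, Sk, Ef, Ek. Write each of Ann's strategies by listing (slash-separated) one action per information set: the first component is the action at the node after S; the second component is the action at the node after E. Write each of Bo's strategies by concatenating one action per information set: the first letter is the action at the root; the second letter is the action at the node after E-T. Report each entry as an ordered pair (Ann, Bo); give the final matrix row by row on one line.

Row In/T: Sf→(5,2), Sk→(5,2), Ef→(5,3), Ek→(4,1)
Row In/H: Sf→(5,2), Sk→(5,2), Ef→(0,4), Ek→(0,4)
Row Out/T: Sf→(3,2), Sk→(3,2), Ef→(5,3), Ek→(4,1)
Row Out/H: Sf→(3,2), Sk→(3,2), Ef→(0,4), Ek→(0,4)

In/T: (5,2) (5,2) (5,3) (4,1) | In/H: (5,2) (5,2) (0,4) (0,4) | Out/T: (3,2) (3,2) (5,3) (4,1) | Out/H: (3,2) (3,2) (0,4) (0,4)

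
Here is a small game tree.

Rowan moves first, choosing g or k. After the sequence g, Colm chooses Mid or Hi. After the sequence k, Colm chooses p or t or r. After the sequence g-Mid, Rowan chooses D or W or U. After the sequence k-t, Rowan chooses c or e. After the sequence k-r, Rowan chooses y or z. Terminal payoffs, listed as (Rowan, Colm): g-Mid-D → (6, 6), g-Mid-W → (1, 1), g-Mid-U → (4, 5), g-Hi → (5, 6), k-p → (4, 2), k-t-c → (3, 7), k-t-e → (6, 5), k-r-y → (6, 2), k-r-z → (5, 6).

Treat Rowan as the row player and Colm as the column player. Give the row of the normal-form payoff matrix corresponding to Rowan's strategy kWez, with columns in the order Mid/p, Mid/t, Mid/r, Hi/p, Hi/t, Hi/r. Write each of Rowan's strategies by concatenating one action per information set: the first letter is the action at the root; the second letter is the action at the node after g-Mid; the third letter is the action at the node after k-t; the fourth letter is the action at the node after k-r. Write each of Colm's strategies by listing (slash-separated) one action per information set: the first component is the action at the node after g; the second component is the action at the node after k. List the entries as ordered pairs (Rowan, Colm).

(4,2) (6,5) (5,6) (4,2) (6,5) (5,6)

vs Mid/p: Rowan plays k → Colm plays p at [k] → (4, 2)
vs Mid/t: Rowan plays k → Colm plays t at [k] → Rowan plays e at [k-t] → (6, 5)
vs Mid/r: Rowan plays k → Colm plays r at [k] → Rowan plays z at [k-r] → (5, 6)
vs Hi/p: Rowan plays k → Colm plays p at [k] → (4, 2)
vs Hi/t: Rowan plays k → Colm plays t at [k] → Rowan plays e at [k-t] → (6, 5)
vs Hi/r: Rowan plays k → Colm plays r at [k] → Rowan plays z at [k-r] → (5, 6)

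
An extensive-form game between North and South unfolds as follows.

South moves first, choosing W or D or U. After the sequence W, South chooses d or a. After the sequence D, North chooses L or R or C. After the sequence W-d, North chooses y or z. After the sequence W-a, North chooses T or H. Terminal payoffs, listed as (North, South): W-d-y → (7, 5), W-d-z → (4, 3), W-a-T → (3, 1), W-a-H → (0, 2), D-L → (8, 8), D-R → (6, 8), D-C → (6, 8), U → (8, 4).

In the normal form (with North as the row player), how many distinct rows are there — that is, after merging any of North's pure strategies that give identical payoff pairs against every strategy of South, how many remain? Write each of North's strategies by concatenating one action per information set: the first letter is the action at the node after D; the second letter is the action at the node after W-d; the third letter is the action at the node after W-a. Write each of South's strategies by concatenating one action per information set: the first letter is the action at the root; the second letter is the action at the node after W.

North has 12 pure strategies: LyT, LyH, LzT, LzH, RyT, RyH, RzT, RzH, CyT, CyH, CzT, CzH. Columns: Wd, Wa, Dd, Da, Ud, Ua.
{LyT} → row (7,5) (3,1) (8,8) (8,8) (8,4) (8,4)
{LyH} → row (7,5) (0,2) (8,8) (8,8) (8,4) (8,4)
{LzT} → row (4,3) (3,1) (8,8) (8,8) (8,4) (8,4)
{LzH} → row (4,3) (0,2) (8,8) (8,8) (8,4) (8,4)
{RyT, CyT} → row (7,5) (3,1) (6,8) (6,8) (8,4) (8,4)
{RyH, CyH} → row (7,5) (0,2) (6,8) (6,8) (8,4) (8,4)
{RzT, CzT} → row (4,3) (3,1) (6,8) (6,8) (8,4) (8,4)
{RzH, CzH} → row (4,3) (0,2) (6,8) (6,8) (8,4) (8,4)
That's 8 distinct rows out of 12 strategies.

8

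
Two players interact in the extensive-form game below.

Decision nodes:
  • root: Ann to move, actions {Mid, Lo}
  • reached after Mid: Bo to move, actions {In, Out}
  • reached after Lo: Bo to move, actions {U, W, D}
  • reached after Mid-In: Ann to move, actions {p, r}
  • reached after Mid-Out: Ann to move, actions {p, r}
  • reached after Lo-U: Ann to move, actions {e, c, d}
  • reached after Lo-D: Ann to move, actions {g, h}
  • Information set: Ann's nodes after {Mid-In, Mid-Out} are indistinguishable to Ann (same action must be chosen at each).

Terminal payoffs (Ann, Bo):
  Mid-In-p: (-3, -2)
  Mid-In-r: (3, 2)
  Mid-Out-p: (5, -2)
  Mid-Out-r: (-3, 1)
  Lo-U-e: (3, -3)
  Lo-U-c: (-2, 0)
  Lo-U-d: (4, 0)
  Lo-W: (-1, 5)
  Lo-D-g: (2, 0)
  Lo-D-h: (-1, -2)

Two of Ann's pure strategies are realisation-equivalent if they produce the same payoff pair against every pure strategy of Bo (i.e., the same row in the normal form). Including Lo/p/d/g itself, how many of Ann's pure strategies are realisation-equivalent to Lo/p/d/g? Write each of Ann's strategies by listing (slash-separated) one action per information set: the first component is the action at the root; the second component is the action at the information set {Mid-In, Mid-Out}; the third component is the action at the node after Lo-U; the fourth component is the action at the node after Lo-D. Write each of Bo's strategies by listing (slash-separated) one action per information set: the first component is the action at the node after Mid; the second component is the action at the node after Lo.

2

Row for Lo/p/d/g (columns In/U, In/W, In/D, Out/U, Out/W, Out/D): (4,0) (-1,5) (2,0) (4,0) (-1,5) (2,0).
Under Lo/p/d/g, Ann's choice at the information set {Mid-In, Mid-Out} can never be reached regardless of what Bo does, so varying those choices leaves every outcome unchanged.
Holding the reachable choices fixed and varying the unreachable one freely already gives 2 equivalent strategies.
No other strategy reproduces this row, so those 2 are the full class: Lo/p/d/g, Lo/r/d/g.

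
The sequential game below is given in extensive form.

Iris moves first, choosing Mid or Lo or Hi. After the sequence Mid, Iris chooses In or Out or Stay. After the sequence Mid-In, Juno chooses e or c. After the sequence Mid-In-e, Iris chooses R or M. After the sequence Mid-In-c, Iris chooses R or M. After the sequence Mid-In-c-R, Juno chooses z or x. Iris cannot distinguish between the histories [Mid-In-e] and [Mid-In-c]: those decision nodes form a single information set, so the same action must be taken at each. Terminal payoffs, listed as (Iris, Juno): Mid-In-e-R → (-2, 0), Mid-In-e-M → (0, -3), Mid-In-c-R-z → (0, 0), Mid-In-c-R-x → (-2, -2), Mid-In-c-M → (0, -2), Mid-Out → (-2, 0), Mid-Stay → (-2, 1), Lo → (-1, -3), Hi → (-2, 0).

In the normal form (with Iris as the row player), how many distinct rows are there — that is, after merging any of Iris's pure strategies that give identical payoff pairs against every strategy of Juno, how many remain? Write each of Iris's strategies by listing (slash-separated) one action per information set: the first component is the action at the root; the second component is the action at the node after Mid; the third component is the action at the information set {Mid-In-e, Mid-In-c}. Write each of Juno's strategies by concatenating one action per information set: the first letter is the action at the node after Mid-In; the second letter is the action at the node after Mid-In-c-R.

5

Iris has 18 pure strategies: Mid/In/R, Mid/In/M, Mid/Out/R, Mid/Out/M, Mid/Stay/R, Mid/Stay/M, Lo/In/R, Lo/In/M, Lo/Out/R, Lo/Out/M, Lo/Stay/R, Lo/Stay/M, Hi/In/R, Hi/In/M, Hi/Out/R, Hi/Out/M, Hi/Stay/R, Hi/Stay/M. Columns: ez, ex, cz, cx.
{Mid/In/R} → row (-2,0) (-2,0) (0,0) (-2,-2)
{Mid/In/M} → row (0,-3) (0,-3) (0,-2) (0,-2)
{Mid/Out/R, Mid/Out/M, Hi/In/R, Hi/In/M, Hi/Out/R, Hi/Out/M, Hi/Stay/R, Hi/Stay/M} → row (-2,0) (-2,0) (-2,0) (-2,0)
{Mid/Stay/R, Mid/Stay/M} → row (-2,1) (-2,1) (-2,1) (-2,1)
{Lo/In/R, Lo/In/M, Lo/Out/R, Lo/Out/M, Lo/Stay/R, Lo/Stay/M} → row (-1,-3) (-1,-3) (-1,-3) (-1,-3)
That's 5 distinct rows out of 18 strategies.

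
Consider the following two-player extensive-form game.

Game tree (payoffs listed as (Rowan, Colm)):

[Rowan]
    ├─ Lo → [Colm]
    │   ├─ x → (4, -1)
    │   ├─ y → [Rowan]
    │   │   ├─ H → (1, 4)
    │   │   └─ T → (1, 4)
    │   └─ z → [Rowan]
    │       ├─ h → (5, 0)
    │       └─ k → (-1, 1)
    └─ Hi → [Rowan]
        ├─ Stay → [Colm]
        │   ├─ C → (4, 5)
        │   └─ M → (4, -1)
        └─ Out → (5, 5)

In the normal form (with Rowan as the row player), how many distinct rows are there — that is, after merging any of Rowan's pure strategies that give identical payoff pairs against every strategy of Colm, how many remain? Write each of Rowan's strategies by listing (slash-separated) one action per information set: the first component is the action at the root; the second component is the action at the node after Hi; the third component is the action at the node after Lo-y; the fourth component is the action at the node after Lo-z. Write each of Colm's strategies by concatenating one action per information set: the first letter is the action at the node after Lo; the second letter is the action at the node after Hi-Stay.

Rowan has 16 pure strategies: Lo/Stay/H/h, Lo/Stay/H/k, Lo/Stay/T/h, Lo/Stay/T/k, Lo/Out/H/h, Lo/Out/H/k, Lo/Out/T/h, Lo/Out/T/k, Hi/Stay/H/h, Hi/Stay/H/k, Hi/Stay/T/h, Hi/Stay/T/k, Hi/Out/H/h, Hi/Out/H/k, Hi/Out/T/h, Hi/Out/T/k. Columns: xC, xM, yC, yM, zC, zM.
{Lo/Stay/H/h, Lo/Stay/T/h, Lo/Out/H/h, Lo/Out/T/h} → row (4,-1) (4,-1) (1,4) (1,4) (5,0) (5,0)
{Lo/Stay/H/k, Lo/Stay/T/k, Lo/Out/H/k, Lo/Out/T/k} → row (4,-1) (4,-1) (1,4) (1,4) (-1,1) (-1,1)
{Hi/Stay/H/h, Hi/Stay/H/k, Hi/Stay/T/h, Hi/Stay/T/k} → row (4,5) (4,-1) (4,5) (4,-1) (4,5) (4,-1)
{Hi/Out/H/h, Hi/Out/H/k, Hi/Out/T/h, Hi/Out/T/k} → row (5,5) (5,5) (5,5) (5,5) (5,5) (5,5)
That's 4 distinct rows out of 16 strategies.

4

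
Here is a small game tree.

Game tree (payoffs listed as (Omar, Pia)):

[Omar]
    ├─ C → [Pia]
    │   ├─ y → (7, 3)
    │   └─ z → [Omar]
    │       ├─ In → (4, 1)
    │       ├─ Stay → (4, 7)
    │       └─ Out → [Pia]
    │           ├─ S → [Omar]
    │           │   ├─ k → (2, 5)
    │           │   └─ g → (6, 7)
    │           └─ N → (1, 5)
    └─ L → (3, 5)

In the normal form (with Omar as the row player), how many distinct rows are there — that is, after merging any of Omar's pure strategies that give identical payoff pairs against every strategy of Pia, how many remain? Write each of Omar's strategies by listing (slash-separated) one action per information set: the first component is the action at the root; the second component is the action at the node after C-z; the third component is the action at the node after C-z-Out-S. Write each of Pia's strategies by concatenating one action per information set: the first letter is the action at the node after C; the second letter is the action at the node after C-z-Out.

Omar has 12 pure strategies: C/In/k, C/In/g, C/Stay/k, C/Stay/g, C/Out/k, C/Out/g, L/In/k, L/In/g, L/Stay/k, L/Stay/g, L/Out/k, L/Out/g. Columns: yS, yN, zS, zN.
{C/In/k, C/In/g} → row (7,3) (7,3) (4,1) (4,1)
{C/Stay/k, C/Stay/g} → row (7,3) (7,3) (4,7) (4,7)
{C/Out/k} → row (7,3) (7,3) (2,5) (1,5)
{C/Out/g} → row (7,3) (7,3) (6,7) (1,5)
{L/In/k, L/In/g, L/Stay/k, L/Stay/g, L/Out/k, L/Out/g} → row (3,5) (3,5) (3,5) (3,5)
That's 5 distinct rows out of 12 strategies.

5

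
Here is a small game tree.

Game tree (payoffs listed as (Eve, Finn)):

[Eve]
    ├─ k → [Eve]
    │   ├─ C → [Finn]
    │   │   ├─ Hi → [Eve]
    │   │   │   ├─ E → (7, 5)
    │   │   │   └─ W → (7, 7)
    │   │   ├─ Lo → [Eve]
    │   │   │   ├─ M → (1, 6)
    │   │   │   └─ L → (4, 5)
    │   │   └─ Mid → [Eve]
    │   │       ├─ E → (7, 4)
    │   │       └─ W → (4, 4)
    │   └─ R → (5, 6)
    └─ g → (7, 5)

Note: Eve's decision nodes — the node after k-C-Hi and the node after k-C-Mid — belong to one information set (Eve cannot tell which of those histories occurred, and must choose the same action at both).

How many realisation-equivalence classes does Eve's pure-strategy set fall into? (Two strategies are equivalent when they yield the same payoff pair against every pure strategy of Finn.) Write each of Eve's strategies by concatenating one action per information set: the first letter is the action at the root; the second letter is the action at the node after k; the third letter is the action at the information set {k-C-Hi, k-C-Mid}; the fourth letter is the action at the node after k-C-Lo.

6

Eve has 16 pure strategies: kCEM, kCEL, kCWM, kCWL, kREM, kREL, kRWM, kRWL, gCEM, gCEL, gCWM, gCWL, gREM, gREL, gRWM, gRWL. Columns: Hi, Lo, Mid.
{kCEM} → row (7,5) (1,6) (7,4)
{kCEL} → row (7,5) (4,5) (7,4)
{kCWM} → row (7,7) (1,6) (4,4)
{kCWL} → row (7,7) (4,5) (4,4)
{kREM, kREL, kRWM, kRWL} → row (5,6) (5,6) (5,6)
{gCEM, gCEL, gCWM, gCWL, gREM, gREL, gRWM, gRWL} → row (7,5) (7,5) (7,5)
That's 6 distinct rows out of 16 strategies.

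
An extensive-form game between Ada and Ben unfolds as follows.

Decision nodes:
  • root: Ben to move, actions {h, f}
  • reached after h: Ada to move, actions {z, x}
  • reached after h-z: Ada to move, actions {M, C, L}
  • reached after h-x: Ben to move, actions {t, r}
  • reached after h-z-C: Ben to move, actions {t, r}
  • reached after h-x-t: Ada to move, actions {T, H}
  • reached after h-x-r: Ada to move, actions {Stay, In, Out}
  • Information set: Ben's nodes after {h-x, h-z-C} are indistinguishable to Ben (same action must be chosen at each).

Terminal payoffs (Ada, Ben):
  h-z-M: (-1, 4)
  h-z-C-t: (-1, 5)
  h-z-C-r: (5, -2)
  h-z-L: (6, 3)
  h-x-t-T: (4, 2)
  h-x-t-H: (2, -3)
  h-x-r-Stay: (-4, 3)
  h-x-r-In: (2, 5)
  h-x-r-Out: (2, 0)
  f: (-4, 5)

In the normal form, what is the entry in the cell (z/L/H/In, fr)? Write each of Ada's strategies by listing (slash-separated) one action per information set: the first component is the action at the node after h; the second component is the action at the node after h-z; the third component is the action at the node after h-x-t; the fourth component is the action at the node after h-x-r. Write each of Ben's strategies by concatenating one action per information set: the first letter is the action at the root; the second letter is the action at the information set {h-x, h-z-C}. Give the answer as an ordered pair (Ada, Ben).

Trace the play path from the root:
  Ben plays f
→ terminal payoff (-4, 5).
(Ada's choice at the node after h is never reached on this path, so it doesn't affect the outcome.)

(-4, 5)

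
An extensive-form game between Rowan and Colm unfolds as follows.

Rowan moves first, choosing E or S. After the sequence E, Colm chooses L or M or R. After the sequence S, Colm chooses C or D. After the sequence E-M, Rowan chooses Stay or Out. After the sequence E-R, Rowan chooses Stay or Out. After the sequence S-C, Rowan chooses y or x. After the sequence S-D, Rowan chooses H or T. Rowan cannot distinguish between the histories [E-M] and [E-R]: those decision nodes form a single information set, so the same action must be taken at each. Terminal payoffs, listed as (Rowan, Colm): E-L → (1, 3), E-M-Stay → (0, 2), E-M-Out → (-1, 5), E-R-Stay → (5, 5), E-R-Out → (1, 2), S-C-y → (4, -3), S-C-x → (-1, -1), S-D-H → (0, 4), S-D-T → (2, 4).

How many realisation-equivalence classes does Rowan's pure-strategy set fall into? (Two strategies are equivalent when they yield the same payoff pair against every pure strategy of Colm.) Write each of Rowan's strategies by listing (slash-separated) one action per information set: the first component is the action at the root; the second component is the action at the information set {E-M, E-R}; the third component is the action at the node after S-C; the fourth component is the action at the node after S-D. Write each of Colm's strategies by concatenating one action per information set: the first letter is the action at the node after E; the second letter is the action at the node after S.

Rowan has 16 pure strategies: E/Stay/y/H, E/Stay/y/T, E/Stay/x/H, E/Stay/x/T, E/Out/y/H, E/Out/y/T, E/Out/x/H, E/Out/x/T, S/Stay/y/H, S/Stay/y/T, S/Stay/x/H, S/Stay/x/T, S/Out/y/H, S/Out/y/T, S/Out/x/H, S/Out/x/T. Columns: LC, LD, MC, MD, RC, RD.
{E/Stay/y/H, E/Stay/y/T, E/Stay/x/H, E/Stay/x/T} → row (1,3) (1,3) (0,2) (0,2) (5,5) (5,5)
{E/Out/y/H, E/Out/y/T, E/Out/x/H, E/Out/x/T} → row (1,3) (1,3) (-1,5) (-1,5) (1,2) (1,2)
{S/Stay/y/H, S/Out/y/H} → row (4,-3) (0,4) (4,-3) (0,4) (4,-3) (0,4)
{S/Stay/y/T, S/Out/y/T} → row (4,-3) (2,4) (4,-3) (2,4) (4,-3) (2,4)
{S/Stay/x/H, S/Out/x/H} → row (-1,-1) (0,4) (-1,-1) (0,4) (-1,-1) (0,4)
{S/Stay/x/T, S/Out/x/T} → row (-1,-1) (2,4) (-1,-1) (2,4) (-1,-1) (2,4)
That's 6 distinct rows out of 16 strategies.

6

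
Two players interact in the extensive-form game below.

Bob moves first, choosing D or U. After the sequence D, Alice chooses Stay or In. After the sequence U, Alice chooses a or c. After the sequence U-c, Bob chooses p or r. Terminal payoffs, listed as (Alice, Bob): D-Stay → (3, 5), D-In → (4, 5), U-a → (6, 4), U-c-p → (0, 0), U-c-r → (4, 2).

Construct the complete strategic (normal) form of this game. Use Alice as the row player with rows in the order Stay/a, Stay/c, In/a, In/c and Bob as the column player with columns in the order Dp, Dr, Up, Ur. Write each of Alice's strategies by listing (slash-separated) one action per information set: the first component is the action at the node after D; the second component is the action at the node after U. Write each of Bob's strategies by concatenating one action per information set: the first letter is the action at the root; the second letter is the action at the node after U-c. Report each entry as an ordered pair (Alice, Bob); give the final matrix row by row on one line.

Row Stay/a: Dp→(3,5), Dr→(3,5), Up→(6,4), Ur→(6,4)
Row Stay/c: Dp→(3,5), Dr→(3,5), Up→(0,0), Ur→(4,2)
Row In/a: Dp→(4,5), Dr→(4,5), Up→(6,4), Ur→(6,4)
Row In/c: Dp→(4,5), Dr→(4,5), Up→(0,0), Ur→(4,2)

Stay/a: (3,5) (3,5) (6,4) (6,4) | Stay/c: (3,5) (3,5) (0,0) (4,2) | In/a: (4,5) (4,5) (6,4) (6,4) | In/c: (4,5) (4,5) (0,0) (4,2)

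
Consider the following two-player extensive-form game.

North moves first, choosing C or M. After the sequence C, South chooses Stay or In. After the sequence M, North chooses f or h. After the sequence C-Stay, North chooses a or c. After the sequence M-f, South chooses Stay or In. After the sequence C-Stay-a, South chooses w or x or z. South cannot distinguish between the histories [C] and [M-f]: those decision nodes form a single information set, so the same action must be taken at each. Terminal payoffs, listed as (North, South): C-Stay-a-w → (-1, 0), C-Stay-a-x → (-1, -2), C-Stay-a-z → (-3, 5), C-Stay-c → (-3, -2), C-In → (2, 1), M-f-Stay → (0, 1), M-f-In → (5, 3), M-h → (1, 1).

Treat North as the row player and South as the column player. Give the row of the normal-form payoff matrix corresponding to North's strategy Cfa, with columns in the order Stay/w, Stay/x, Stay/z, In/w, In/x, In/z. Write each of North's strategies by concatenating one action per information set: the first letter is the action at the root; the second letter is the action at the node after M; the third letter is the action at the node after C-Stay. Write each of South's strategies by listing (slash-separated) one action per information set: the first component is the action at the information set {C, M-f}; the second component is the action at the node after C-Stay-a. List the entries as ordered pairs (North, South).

vs Stay/w: North plays C → South plays Stay at [C] → North plays a at [C-Stay] → South plays w at [C-Stay-a] → (-1, 0)
vs Stay/x: North plays C → South plays Stay at [C] → North plays a at [C-Stay] → South plays x at [C-Stay-a] → (-1, -2)
vs Stay/z: North plays C → South plays Stay at [C] → North plays a at [C-Stay] → South plays z at [C-Stay-a] → (-3, 5)
vs In/w: North plays C → South plays In at [C] → (2, 1)
vs In/x: North plays C → South plays In at [C] → (2, 1)
vs In/z: North plays C → South plays In at [C] → (2, 1)

(-1,0) (-1,-2) (-3,5) (2,1) (2,1) (2,1)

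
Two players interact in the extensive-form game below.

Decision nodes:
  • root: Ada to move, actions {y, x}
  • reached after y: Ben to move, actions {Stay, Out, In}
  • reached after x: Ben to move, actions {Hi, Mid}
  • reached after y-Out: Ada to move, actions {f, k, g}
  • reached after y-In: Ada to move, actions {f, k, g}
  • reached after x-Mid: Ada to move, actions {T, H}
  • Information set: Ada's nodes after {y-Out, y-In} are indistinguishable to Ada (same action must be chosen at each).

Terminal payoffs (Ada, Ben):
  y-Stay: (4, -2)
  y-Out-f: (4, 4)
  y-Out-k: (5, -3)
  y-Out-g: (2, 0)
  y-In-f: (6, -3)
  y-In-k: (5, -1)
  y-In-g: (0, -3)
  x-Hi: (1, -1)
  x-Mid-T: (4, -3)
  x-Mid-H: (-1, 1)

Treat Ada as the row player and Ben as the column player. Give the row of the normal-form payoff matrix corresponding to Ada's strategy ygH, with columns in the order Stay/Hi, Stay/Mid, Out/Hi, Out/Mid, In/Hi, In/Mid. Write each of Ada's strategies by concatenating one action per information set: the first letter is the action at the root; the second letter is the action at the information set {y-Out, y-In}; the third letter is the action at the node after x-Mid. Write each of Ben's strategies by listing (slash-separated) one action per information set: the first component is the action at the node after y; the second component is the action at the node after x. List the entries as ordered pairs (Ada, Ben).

(4,-2) (4,-2) (2,0) (2,0) (0,-3) (0,-3)

vs Stay/Hi: Ada plays y → Ben plays Stay at [y] → (4, -2)
vs Stay/Mid: Ada plays y → Ben plays Stay at [y] → (4, -2)
vs Out/Hi: Ada plays y → Ben plays Out at [y] → Ada plays g at [y-Out] → (2, 0)
vs Out/Mid: Ada plays y → Ben plays Out at [y] → Ada plays g at [y-Out] → (2, 0)
vs In/Hi: Ada plays y → Ben plays In at [y] → Ada plays g at [y-In] → (0, -3)
vs In/Mid: Ada plays y → Ben plays In at [y] → Ada plays g at [y-In] → (0, -3)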